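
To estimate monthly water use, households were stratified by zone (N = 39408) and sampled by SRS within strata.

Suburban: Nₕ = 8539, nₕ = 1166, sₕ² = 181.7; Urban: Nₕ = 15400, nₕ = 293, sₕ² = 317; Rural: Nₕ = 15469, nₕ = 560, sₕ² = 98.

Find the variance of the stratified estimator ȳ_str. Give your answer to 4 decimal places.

0.1944

Var(ȳ_str) = Σₕ Wₕ²(1 − fₕ)sₕ²/nₕ with Wₕ = Nₕ/N, N = 39408.
Suburban: Wₕ = 0.21668189; term = 0.21668189²·(1 − 0.13654995)·181.7/1166 = 0.0063174067.
Urban: Wₕ = 0.39078360; term = 0.39078360²·(1 − 0.01902597)·317/293 = 0.16207715.
Rural: Wₕ = 0.39253451; term = 0.39253451²·(1 − 0.03620144)·98/560 = 0.025988428.
Sum = 0.19438298.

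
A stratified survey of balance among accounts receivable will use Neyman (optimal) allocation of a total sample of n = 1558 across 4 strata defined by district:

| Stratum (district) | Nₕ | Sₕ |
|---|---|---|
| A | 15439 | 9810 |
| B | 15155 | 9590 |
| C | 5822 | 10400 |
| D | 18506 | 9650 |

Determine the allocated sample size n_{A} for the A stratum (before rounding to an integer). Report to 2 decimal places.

Neyman allocation: nₕ = n·NₕSₕ / Σⱼ NⱼSⱼ.
Σ NⱼSⱼ = 15439·9810 + 15155·9590 + 5822·10400 + 18506·9650 = 5.3592474 × 10^8.
n_{A} = 1558·15439·9810 / (5.3592474 × 10^8) = 440.30.

440.30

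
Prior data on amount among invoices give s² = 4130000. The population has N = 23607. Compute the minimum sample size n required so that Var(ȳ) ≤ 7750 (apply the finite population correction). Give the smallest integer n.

Without fpc, n₀ = s²/D = 4130000/7750 = 532.9032.
With fpc, (1 − n/N)·s²/n ≤ D requires n ≥ n₀/(1 + n₀/N) = 532.9032/(1 + 532.9032/23607) = 521.1390.
Rounding up, n = 522.

522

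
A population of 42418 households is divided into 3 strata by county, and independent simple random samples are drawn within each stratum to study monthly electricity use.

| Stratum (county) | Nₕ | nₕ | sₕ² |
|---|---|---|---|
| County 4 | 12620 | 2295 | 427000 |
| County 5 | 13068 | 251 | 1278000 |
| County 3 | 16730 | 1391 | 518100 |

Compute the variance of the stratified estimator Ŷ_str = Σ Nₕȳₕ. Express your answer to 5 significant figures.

Var(Ŷ_str) = Σₕ Nₕ²(1 − fₕ)sₕ²/nₕ.
County 4: 12620²·(1 − 2295/12620)·427000/2295 = 2.424346 × 10^10.
County 5: 13068²·(1 − 251/13068)·1278000/251 = 8.528107 × 10^11.
County 3: 16730²·(1 − 1391/16730)·518100/1391 = 9.5582734 × 10^10.
Sum = 9.7263689 × 10^11.

9.7264 × 10^11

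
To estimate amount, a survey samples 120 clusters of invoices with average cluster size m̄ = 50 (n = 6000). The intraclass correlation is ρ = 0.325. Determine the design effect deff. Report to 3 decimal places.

16.925

deff = 1 + (50 − 1)·0.325 = 1 + 15.925 = 16.925.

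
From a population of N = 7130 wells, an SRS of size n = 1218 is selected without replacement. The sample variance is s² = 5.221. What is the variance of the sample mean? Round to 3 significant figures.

Under SRS without replacement, Var(ȳ) = (1 − f)·s²/n with f = n/N = 1218/7130 = 0.17082749.
Var(ȳ) = (1 − 0.17082749)·5.221/1218 = 0.82917251·0.0042865353 = 0.0035542772.

0.00355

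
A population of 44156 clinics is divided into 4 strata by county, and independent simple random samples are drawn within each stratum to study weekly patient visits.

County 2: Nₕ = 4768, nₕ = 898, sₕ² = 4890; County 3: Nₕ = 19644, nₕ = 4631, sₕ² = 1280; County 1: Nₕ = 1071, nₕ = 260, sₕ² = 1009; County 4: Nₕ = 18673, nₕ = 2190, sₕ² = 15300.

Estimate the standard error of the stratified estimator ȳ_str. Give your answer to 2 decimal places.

Var(ȳ_str) = Σₕ Wₕ²(1 − fₕ)sₕ²/nₕ with Wₕ = Nₕ/N, N = 44156.
County 2: Wₕ = 0.10798080; term = 0.10798080²·(1 − 0.18833893)·4890/898 = 0.051534763.
County 3: Wₕ = 0.44487725; term = 0.44487725²·(1 − 0.23574628)·1280/4631 = 0.041807399.
County 1: Wₕ = 0.02425491; term = 0.02425491²·(1 − 0.24276377)·1009/260 = 0.0017288157.
County 4: Wₕ = 0.42288704; term = 0.42288704²·(1 − 0.11728164)·15300/2190 = 1.1028545.
Sum = 1.1979255.
SE = √(1.1979255) = 1.09.

1.09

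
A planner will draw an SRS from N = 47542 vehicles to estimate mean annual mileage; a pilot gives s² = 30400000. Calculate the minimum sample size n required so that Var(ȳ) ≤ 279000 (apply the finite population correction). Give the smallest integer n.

109

Without fpc, n₀ = s²/D = 30400000/279000 = 108.9606.
With fpc, (1 − n/N)·s²/n ≤ D requires n ≥ n₀/(1 + n₀/N) = 108.9606/(1 + 108.9606/47542) = 108.7114.
Rounding up, n = 109.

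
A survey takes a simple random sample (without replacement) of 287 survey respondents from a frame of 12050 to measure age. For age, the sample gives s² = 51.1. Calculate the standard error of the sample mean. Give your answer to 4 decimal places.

0.4169

Under SRS without replacement, Var(ȳ) = (1 − f)·s²/n with f = n/N = 287/12050 = 0.02381743.
Var(ȳ) = (1 − 0.02381743)·51.1/287 = 0.97618257·0.17804878 = 0.17380812.
SE(ȳ) = √(0.17380812) = 0.4169.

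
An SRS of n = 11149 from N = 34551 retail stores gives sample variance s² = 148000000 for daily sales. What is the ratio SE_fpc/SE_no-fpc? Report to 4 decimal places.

0.8230

f = n/N = 11149/34551 = 0.32268241.
SE_no-fpc = √(s²/n) = 115.21603; SE_fpc = √((1−f)s²/n) = 94.821992.
Ratio = √(1−f) = 0.82299307.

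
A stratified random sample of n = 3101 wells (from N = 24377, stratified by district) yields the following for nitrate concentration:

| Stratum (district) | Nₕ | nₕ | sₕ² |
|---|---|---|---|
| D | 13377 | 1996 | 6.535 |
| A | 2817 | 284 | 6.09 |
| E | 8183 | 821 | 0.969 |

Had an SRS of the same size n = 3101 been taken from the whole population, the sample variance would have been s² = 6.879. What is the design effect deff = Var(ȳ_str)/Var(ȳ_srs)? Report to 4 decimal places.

0.6280

Var(ȳ_str) = Σ Wₕ²(1−fₕ)sₕ²/nₕ with Wₕ = Nₕ/24377:
  D: (13377/24377)²·(1−1996/13377)·6.535/1996 = 8.3881018 × 10^-4
  A: (2817/24377)²·(1−284/2817)·6.09/284 = 2.5749006 × 10^-4
  E: (8183/24377)²·(1−821/8183)·0.969/821 = 1.1965434 × 10^-4
  → Var(ȳ_str) = 0.0012159546.
Var(ȳ_srs) = (1 − 3101/24377)·6.879/3101 = 0.0019361244.
deff = 0.0012159546 / 0.0019361244 = 0.6280.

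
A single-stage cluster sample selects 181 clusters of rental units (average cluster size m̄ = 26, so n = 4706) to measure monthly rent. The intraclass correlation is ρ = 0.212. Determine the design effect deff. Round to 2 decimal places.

deff = 1 + (26 − 1)·0.212 = 1 + 5.3 = 6.3.

6.30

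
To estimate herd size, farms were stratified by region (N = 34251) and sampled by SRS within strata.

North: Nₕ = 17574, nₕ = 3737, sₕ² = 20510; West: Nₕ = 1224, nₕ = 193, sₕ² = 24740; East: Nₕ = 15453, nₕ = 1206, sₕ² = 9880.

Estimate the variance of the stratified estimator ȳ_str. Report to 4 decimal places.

Var(ȳ_str) = Σₕ Wₕ²(1 − fₕ)sₕ²/nₕ with Wₕ = Nₕ/N, N = 34251.
North: Wₕ = 0.51309451; term = 0.51309451²·(1 − 0.21264368)·20510/3737 = 1.1376499.
West: Wₕ = 0.03573618; term = 0.03573618²·(1 − 0.15767974)·24740/193 = 0.13789101.
East: Wₕ = 0.45116931; term = 0.45116931²·(1 − 0.07804310)·9880/1206 = 1.5374442.
Sum = 2.8129851.

2.8130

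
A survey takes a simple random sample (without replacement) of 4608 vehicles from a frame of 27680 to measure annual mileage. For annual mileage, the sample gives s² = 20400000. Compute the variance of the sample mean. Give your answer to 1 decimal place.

Under SRS without replacement, Var(ȳ) = (1 − f)·s²/n with f = n/N = 4608/27680 = 0.16647399.
Var(ȳ) = (1 − 0.16647399)·20400000/4608 = 0.83352601·4427.0833 = 3690.0891.

3690.1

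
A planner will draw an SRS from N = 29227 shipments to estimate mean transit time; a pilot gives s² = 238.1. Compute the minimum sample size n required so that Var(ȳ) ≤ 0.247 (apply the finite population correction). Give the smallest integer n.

934

Without fpc, n₀ = s²/D = 238.1/0.247 = 963.9676.
With fpc, (1 − n/N)·s²/n ≤ D requires n ≥ n₀/(1 + n₀/N) = 963.9676/(1 + 963.9676/29227) = 933.1891.
Rounding up, n = 934.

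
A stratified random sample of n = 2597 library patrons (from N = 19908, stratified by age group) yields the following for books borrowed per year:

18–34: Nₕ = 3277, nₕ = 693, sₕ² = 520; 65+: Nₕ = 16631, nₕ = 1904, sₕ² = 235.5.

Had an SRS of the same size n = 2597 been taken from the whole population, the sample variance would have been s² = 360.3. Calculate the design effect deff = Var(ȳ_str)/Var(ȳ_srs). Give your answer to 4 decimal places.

0.7665

Var(ȳ_str) = Σ Wₕ²(1−fₕ)sₕ²/nₕ with Wₕ = Nₕ/19908:
  18–34: (3277/19908)²·(1−693/3277)·520/693 = 0.016031856
  65+: (16631/19908)²·(1−1904/16631)·235.5/1904 = 0.076436599
  → Var(ȳ_str) = 0.092468455.
Var(ȳ_srs) = (1 − 2597/19908)·360.3/2597 = 0.12063875.
deff = 0.092468455 / 0.12063875 = 0.7665.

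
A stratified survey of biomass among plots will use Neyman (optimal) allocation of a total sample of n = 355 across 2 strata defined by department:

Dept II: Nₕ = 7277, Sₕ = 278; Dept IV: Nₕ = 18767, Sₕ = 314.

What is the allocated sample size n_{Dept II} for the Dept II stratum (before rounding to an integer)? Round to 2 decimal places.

Neyman allocation: nₕ = n·NₕSₕ / Σⱼ NⱼSⱼ.
Σ NⱼSⱼ = 7277·278 + 18767·314 = 7.915844 × 10^6.
n_{Dept II} = 355·7277·278 / (7.915844 × 10^6) = 90.73.

90.73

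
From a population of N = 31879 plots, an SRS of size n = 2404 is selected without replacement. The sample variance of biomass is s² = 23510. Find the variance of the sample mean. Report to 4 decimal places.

Under SRS without replacement, Var(ȳ) = (1 − f)·s²/n with f = n/N = 2404/31879 = 0.07541014.
Var(ȳ) = (1 − 0.07541014)·23510/2404 = 0.92458986·9.7795341 = 9.042058.

9.0421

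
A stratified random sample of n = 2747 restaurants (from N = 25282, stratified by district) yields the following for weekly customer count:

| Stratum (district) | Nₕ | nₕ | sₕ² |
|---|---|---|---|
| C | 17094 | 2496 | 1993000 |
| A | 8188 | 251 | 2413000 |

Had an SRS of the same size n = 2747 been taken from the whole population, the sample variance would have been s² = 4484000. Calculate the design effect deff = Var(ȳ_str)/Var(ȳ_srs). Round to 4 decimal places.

Var(ȳ_str) = Σ Wₕ²(1−fₕ)sₕ²/nₕ with Wₕ = Nₕ/25282:
  C: (17094/25282)²·(1−2496/17094)·1993000/2496 = 311.7288
  A: (8188/25282)²·(1−251/8188)·2413000/251 = 977.45092
  → Var(ȳ_str) = 1289.1797.
Var(ȳ_srs) = (1 − 2747/25282)·4484000/2747 = 1454.9668.
deff = 1289.1797 / 1454.9668 = 0.8861.

0.8861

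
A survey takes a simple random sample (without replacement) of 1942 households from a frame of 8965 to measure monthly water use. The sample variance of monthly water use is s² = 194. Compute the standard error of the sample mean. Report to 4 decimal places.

0.2797

Under SRS without replacement, Var(ȳ) = (1 − f)·s²/n with f = n/N = 1942/8965 = 0.21662019.
Var(ȳ) = (1 − 0.21662019)·194/1942 = 0.78337981·0.099897013 = 0.078257303.
SE(ȳ) = √(0.078257303) = 0.2797.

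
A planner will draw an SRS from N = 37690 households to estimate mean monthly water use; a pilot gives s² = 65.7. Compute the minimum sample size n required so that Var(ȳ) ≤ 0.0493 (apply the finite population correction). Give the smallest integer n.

Without fpc, n₀ = s²/D = 65.7/0.0493 = 1332.6572.
With fpc, (1 − n/N)·s²/n ≤ D requires n ≥ n₀/(1 + n₀/N) = 1332.6572/(1 + 1332.6572/37690) = 1287.1458.
Rounding up, n = 1288.

1288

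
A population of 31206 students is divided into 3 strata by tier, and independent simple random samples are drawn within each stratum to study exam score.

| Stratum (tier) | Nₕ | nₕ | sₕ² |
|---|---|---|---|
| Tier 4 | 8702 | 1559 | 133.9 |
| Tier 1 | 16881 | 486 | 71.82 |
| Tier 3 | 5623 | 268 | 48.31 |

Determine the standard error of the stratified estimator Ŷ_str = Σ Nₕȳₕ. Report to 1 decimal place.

7187.9

Var(Ŷ_str) = Σₕ Nₕ²(1 − fₕ)sₕ²/nₕ.
Tier 4: 8702²·(1 − 1559/8702)·133.9/1559 = 5.3386837 × 10^6.
Tier 1: 16881²·(1 − 486/16881)·71.82/486 = 4.0899568 × 10^7.
Tier 3: 5623²·(1 − 268/5623)·48.31/268 = 5.4278746 × 10^6.
Sum = 5.1666126 × 10^7.
SE = √(5.1666126 × 10^7) = 7187.9.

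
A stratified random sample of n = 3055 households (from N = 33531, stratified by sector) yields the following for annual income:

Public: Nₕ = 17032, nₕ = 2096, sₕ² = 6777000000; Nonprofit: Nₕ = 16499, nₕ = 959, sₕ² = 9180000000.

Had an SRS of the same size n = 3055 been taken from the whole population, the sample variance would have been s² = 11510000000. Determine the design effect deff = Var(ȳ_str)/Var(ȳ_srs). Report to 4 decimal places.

Var(ȳ_str) = Σ Wₕ²(1−fₕ)sₕ²/nₕ with Wₕ = Nₕ/33531:
  Public: (17032/33531)²·(1−2096/17032)·6777000000/2096 = 731565.39
  Nonprofit: (16499/33531)²·(1−959/16499)·9180000000/959 = 2.1829294 × 10^6
  → Var(ȳ_str) = 2.9144948 × 10^6.
Var(ȳ_srs) = (1 − 3055/33531)·11510000000/3055 = 3.4243297 × 10^6.
deff = (2.9144948 × 10^6) / (3.4243297 × 10^6) = 0.8511.

0.8511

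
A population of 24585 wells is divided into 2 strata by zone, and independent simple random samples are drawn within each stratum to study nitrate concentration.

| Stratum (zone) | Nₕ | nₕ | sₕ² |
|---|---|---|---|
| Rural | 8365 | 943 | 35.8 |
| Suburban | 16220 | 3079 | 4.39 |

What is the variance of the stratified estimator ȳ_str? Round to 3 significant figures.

0.00440

Var(ȳ_str) = Σₕ Wₕ²(1 − fₕ)sₕ²/nₕ with Wₕ = Nₕ/N, N = 24585.
Rural: Wₕ = 0.34024812; term = 0.34024812²·(1 − 0.11273162)·35.8/943 = 0.0038995797.
Suburban: Wₕ = 0.65975188; term = 0.65975188²·(1 − 0.18982737)·4.39/3079 = 5.0279815 × 10^-4.
Sum = 0.0044023779.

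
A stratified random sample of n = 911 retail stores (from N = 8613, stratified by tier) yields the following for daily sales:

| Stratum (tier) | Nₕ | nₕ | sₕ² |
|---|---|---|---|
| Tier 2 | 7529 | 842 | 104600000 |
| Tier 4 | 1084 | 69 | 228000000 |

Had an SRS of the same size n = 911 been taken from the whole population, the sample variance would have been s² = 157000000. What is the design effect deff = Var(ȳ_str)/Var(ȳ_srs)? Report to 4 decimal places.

0.8651

Var(ȳ_str) = Σ Wₕ²(1−fₕ)sₕ²/nₕ with Wₕ = Nₕ/8613:
  Tier 2: (7529/8613)²·(1−842/7529)·104600000/842 = 84310.045
  Tier 4: (1084/8613)²·(1−69/1084)·228000000/69 = 49008.588
  → Var(ȳ_str) = 133318.63.
Var(ȳ_srs) = (1 − 911/8613)·157000000/911 = 154109.83.
deff = 133318.63 / 154109.83 = 0.8651.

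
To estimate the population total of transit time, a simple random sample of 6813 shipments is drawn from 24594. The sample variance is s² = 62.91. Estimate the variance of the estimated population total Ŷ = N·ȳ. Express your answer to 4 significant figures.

4.038 × 10^6

Var(Ŷ) = N²·Var(ȳ) = N²·(1 − n/N)·s²/n.
f = 6813/24594 = 0.27701879; Var(ȳ) = 0.72298121·62.91/6813 = 0.0066758767.
Var(Ŷ) = 24594² · 0.0066758767 = 4.0380031 × 10^6.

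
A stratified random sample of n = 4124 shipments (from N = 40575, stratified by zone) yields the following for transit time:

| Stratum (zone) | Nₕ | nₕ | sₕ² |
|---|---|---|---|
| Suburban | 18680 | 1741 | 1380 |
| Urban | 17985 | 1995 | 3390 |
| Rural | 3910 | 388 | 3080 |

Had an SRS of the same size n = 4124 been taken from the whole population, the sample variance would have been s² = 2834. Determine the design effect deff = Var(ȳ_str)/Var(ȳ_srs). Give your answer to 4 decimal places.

0.8351

Var(ȳ_str) = Σ Wₕ²(1−fₕ)sₕ²/nₕ with Wₕ = Nₕ/40575:
  Suburban: (18680/40575)²·(1−1741/18680)·1380/1741 = 0.15234489
  Urban: (17985/40575)²·(1−1995/17985)·3390/1995 = 0.29682375
  Rural: (3910/40575)²·(1−388/3910)·3080/388 = 0.066399994
  → Var(ȳ_str) = 0.51556863.
Var(ȳ_srs) = (1 − 4124/40575)·2834/4124 = 0.61735093.
deff = 0.51556863 / 0.61735093 = 0.8351.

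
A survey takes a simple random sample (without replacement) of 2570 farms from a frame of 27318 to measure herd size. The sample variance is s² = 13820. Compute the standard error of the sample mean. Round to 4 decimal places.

Under SRS without replacement, Var(ȳ) = (1 − f)·s²/n with f = n/N = 2570/27318 = 0.09407717.
Var(ȳ) = (1 − 0.09407717)·13820/2570 = 0.90592283·5.3774319 = 4.8715384.
SE(ȳ) = √(4.8715384) = 2.2072.

2.2072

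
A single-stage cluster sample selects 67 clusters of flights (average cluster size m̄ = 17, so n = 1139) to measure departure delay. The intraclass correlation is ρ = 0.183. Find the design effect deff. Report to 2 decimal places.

3.93

deff = 1 + (17 − 1)·0.183 = 1 + 2.928 = 3.928.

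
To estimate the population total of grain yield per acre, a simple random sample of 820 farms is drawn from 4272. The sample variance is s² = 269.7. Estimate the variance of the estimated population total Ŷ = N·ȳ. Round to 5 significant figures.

4.8503 × 10^6

Var(Ŷ) = N²·Var(ȳ) = N²·(1 − n/N)·s²/n.
f = 820/4272 = 0.19194757; Var(ȳ) = 0.80805243·269.7/820 = 0.26577042.
Var(Ŷ) = 4272² · 0.26577042 = 4.8503059 × 10^6.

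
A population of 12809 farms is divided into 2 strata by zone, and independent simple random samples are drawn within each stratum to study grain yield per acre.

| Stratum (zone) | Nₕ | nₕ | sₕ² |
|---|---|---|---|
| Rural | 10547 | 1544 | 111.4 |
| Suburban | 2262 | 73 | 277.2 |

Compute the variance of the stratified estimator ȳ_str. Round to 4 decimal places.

0.1564

Var(ȳ_str) = Σₕ Wₕ²(1 − fₕ)sₕ²/nₕ with Wₕ = Nₕ/N, N = 12809.
Rural: Wₕ = 0.82340542; term = 0.82340542²·(1 − 0.14639234)·111.4/1544 = 0.041756457.
Suburban: Wₕ = 0.17659458; term = 0.17659458²·(1 − 0.03227233)·277.2/73 = 0.11459833.
Sum = 0.15635479.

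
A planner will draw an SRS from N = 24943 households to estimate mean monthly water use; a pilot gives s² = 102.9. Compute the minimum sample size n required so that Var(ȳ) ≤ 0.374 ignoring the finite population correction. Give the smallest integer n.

Without fpc, n₀ = s²/D = 102.9/0.374 = 275.1337.
Rounding up, n = 276.

276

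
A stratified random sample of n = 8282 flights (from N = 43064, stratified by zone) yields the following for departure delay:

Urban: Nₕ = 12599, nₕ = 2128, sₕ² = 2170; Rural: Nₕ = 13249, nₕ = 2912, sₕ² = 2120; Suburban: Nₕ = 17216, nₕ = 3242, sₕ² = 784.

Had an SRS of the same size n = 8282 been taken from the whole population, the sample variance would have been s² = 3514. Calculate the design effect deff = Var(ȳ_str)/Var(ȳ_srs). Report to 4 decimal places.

0.4601

Var(ȳ_str) = Σ Wₕ²(1−fₕ)sₕ²/nₕ with Wₕ = Nₕ/43064:
  Urban: (12599/43064)²·(1−2128/12599)·2170/2128 = 0.072541012
  Rural: (13249/43064)²·(1−2912/13249)·2120/2912 = 0.053764223
  Suburban: (17216/43064)²·(1−3242/17216)·784/3242 = 0.031370924
  → Var(ȳ_str) = 0.15767616.
Var(ȳ_srs) = (1 − 8282/43064)·3514/8282 = 0.34269417.
deff = 0.15767616 / 0.34269417 = 0.4601.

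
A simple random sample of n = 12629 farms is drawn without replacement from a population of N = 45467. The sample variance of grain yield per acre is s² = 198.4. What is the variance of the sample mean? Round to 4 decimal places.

Under SRS without replacement, Var(ȳ) = (1 − f)·s²/n with f = n/N = 12629/45467 = 0.27776189.
Var(ȳ) = (1 − 0.27776189)·198.4/12629 = 0.72223811·0.015709874 = 0.01134627.

0.0113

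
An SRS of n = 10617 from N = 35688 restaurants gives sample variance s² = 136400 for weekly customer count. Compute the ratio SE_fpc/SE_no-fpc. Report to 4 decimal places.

f = n/N = 10617/35688 = 0.29749496.
SE_no-fpc = √(s²/n) = 3.5843159; SE_fpc = √((1−f)s²/n) = 3.0042149.
Ratio = √(1−f) = 0.83815574.

0.8382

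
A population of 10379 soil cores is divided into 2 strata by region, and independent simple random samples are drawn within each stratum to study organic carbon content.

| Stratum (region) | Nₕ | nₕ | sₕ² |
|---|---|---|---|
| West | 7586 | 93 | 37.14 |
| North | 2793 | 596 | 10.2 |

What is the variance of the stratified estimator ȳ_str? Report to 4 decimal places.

Var(ȳ_str) = Σₕ Wₕ²(1 − fₕ)sₕ²/nₕ with Wₕ = Nₕ/N, N = 10379.
West: Wₕ = 0.73089893; term = 0.73089893²·(1 − 0.01225943)·37.14/93 = 0.21072521.
North: Wₕ = 0.26910107; term = 0.26910107²·(1 − 0.21339062)·10.2/596 = 9.7486366 × 10^-4.
Sum = 0.21170007.

0.2117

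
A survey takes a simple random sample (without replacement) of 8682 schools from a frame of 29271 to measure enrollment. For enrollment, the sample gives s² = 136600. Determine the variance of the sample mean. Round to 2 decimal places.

Under SRS without replacement, Var(ȳ) = (1 − f)·s²/n with f = n/N = 8682/29271 = 0.29660756.
Var(ȳ) = (1 − 0.29660756)·136600/8682 = 0.70339244·15.733702 = 11.066967.

11.07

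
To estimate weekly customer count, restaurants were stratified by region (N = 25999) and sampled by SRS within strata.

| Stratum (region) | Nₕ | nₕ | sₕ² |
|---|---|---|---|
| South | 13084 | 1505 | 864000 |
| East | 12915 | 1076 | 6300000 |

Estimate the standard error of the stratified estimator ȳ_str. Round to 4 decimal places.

38.1194

Var(ȳ_str) = Σₕ Wₕ²(1 − fₕ)sₕ²/nₕ with Wₕ = Nₕ/N, N = 25999.
South: Wₕ = 0.50325013; term = 0.50325013²·(1 − 0.11502599)·864000/1505 = 128.66948.
East: Wₕ = 0.49674987; term = 0.49674987²·(1 − 0.08331398)·6300000/1076 = 1324.416.
Sum = 1453.0855.
SE = √(1453.0855) = 38.1194.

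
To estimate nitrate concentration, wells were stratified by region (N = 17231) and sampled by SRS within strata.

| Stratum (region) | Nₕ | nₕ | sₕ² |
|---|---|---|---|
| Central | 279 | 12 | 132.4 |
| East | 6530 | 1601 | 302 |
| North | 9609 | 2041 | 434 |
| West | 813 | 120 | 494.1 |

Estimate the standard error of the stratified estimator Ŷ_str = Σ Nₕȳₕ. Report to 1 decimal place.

Var(Ŷ_str) = Σₕ Nₕ²(1 − fₕ)sₕ²/nₕ.
Central: 279²·(1 − 12/279)·132.4/12 = 821906.1.
East: 6530²·(1 − 1601/6530)·302/1601 = 6.0713827 × 10^6.
North: 9609²·(1 − 2041/9609)·434/2041 = 1.5463437 × 10^7.
West: 813²·(1 − 120/813)·494.1/120 = 2.3198366 × 10^6.
Sum = 2.4676562 × 10^7.
SE = √(2.4676562 × 10^7) = 4967.6.

4967.6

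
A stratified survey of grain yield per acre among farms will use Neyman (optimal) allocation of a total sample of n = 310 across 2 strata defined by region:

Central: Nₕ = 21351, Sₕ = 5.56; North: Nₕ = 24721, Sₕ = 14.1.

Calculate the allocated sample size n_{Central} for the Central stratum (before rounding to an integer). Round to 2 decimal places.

Neyman allocation: nₕ = n·NₕSₕ / Σⱼ NⱼSⱼ.
Σ NⱼSⱼ = 21351·5.56 + 24721·14.1 = 467277.66.
n_{Central} = 310·21351·5.56 / 467277.66 = 78.76.

78.76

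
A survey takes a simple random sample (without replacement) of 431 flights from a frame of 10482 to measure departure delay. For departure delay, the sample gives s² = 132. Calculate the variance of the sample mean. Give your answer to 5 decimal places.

0.29367

Under SRS without replacement, Var(ȳ) = (1 − f)·s²/n with f = n/N = 431/10482 = 0.04111811.
Var(ȳ) = (1 − 0.04111811)·132/431 = 0.95888189·0.3062645 = 0.29367148.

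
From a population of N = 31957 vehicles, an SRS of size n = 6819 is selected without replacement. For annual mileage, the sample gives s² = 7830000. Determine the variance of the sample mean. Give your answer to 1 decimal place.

Under SRS without replacement, Var(ȳ) = (1 − f)·s²/n with f = n/N = 6819/31957 = 0.21338048.
Var(ȳ) = (1 − 0.21338048)·7830000/6819 = 0.78661952·1148.2622 = 903.24547.

903.2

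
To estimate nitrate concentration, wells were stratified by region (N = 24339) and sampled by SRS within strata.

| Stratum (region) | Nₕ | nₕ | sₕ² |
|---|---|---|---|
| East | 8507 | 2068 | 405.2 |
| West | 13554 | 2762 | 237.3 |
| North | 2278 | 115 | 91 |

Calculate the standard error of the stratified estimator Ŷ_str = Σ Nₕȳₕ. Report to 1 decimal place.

5215.3

Var(Ŷ_str) = Σₕ Nₕ²(1 − fₕ)sₕ²/nₕ.
East: 8507²·(1 − 2068/8507)·405.2/2068 = 1.0732818 × 10^7.
West: 13554²·(1 − 2762/13554)·237.3/2762 = 1.2567343 × 10^7.
North: 2278²·(1 − 115/2278)·91/115 = 3.899005 × 10^6.
Sum = 2.7199166 × 10^7.
SE = √(2.7199166 × 10^7) = 5215.3.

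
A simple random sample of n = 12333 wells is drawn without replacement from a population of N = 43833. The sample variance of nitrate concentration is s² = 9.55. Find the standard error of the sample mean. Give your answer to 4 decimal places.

Under SRS without replacement, Var(ȳ) = (1 − f)·s²/n with f = n/N = 12333/43833 = 0.28136336.
Var(ȳ) = (1 − 0.28136336)·9.55/12333 = 0.71863664·7.7434525 × 10^-4 = 5.5647287 × 10^-4.
SE(ȳ) = √(5.5647287 × 10^-4) = 0.0236.

0.0236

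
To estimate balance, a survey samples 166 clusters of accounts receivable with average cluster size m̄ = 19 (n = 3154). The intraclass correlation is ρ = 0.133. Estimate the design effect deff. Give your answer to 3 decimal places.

deff = 1 + (19 − 1)·0.133 = 1 + 2.394 = 3.394.

3.394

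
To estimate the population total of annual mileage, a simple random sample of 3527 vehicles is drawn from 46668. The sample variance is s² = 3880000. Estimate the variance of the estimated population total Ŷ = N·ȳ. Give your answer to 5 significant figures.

Var(Ŷ) = N²·Var(ȳ) = N²·(1 − n/N)·s²/n.
f = 3527/46668 = 0.07557641; Var(ȳ) = 0.92442359·3880000/3527 = 1016.9446.
Var(Ŷ) = 46668² · 1016.9446 = 2.2148059 × 10^12.

2.2148 × 10^12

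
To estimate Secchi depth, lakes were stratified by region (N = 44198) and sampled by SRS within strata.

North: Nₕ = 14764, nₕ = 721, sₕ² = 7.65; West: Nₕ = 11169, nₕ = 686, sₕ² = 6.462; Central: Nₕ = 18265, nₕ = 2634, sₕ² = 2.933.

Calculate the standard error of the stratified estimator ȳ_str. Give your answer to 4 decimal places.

0.0431

Var(ȳ_str) = Σₕ Wₕ²(1 − fₕ)sₕ²/nₕ with Wₕ = Nₕ/N, N = 44198.
North: Wₕ = 0.33404226; term = 0.33404226²·(1 − 0.04883500)·7.65/721 = 0.0011261205.
West: Wₕ = 0.25270374; term = 0.25270374²·(1 − 0.06142000)·6.462/686 = 5.6459559 × 10^-4.
Central: Wₕ = 0.41325399; term = 0.41325399²·(1 − 0.14421024)·2.933/2634 = 1.6274119 × 10^-4.
Sum = 0.0018534573.
SE = √(0.0018534573) = 0.0431.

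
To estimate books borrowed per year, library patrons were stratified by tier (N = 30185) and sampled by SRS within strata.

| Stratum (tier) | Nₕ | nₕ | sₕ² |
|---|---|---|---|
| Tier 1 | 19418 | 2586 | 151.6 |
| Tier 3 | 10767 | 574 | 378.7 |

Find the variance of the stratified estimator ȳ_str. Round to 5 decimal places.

0.10050

Var(ȳ_str) = Σₕ Wₕ²(1 − fₕ)sₕ²/nₕ with Wₕ = Nₕ/N, N = 30185.
Tier 1: Wₕ = 0.64329965; term = 0.64329965²·(1 − 0.13317540)·151.6/2586 = 0.02102948.
Tier 3: Wₕ = 0.35670035; term = 0.35670035²·(1 − 0.05331104)·378.7/574 = 0.079469008.
Sum = 0.10049849.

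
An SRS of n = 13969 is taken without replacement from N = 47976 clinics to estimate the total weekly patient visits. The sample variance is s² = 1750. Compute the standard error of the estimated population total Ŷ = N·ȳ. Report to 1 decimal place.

Var(Ŷ) = N²·Var(ȳ) = N²·(1 − n/N)·s²/n.
f = 13969/47976 = 0.29116642; Var(ȳ) = 0.70883358·1750/13969 = 0.088800828.
Var(Ŷ) = 47976² · 0.088800828 = 2.0439256 × 10^8.
SE(Ŷ) = √(2.0439256 × 10^8) = 14296.6.

14296.6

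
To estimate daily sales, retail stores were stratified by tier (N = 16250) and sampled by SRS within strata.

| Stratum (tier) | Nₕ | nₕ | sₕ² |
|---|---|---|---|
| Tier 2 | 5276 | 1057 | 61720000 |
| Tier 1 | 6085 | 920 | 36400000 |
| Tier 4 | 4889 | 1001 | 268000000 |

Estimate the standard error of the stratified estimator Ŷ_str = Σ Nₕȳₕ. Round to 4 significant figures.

2.763 × 10^6

Var(Ŷ_str) = Σₕ Nₕ²(1 − fₕ)sₕ²/nₕ.
Tier 2: 5276²·(1 − 1057/5276)·61720000/1057 = 1.2997662 × 10^12.
Tier 1: 6085²·(1 − 920/6085)·36400000/920 = 1.2434962 × 10^12.
Tier 4: 4889²·(1 − 1001/4889)·268000000/1001 = 5.0891706 × 10^12.
Sum = 7.632433 × 10^12.
SE = √(7.632433 × 10^12) = 2.763 × 10^6.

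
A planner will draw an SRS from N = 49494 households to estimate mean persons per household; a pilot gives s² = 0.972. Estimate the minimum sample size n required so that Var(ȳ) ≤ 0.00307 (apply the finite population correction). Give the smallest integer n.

315

Without fpc, n₀ = s²/D = 0.972/0.00307 = 316.6124.
With fpc, (1 − n/N)·s²/n ≤ D requires n ≥ n₀/(1 + n₀/N) = 316.6124/(1 + 316.6124/49494) = 314.5999.
Rounding up, n = 315.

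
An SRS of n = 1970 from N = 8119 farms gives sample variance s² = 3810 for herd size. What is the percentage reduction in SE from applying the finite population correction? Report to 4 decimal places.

12.9736

f = n/N = 1970/8119 = 0.24264072.
SE_no-fpc = √(s²/n) = 1.3906869; SE_fpc = √((1−f)s²/n) = 1.2102647.
Ratio = √(1−f) = 0.87026391. Reduction = 100·(1 − 0.87026391) = 12.9736%.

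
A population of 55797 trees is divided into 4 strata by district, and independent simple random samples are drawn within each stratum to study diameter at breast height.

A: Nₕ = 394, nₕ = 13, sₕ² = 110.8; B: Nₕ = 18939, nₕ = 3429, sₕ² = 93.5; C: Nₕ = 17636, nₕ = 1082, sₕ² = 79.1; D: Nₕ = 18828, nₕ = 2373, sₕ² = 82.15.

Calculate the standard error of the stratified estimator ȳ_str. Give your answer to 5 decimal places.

Var(ȳ_str) = Σₕ Wₕ²(1 − fₕ)sₕ²/nₕ with Wₕ = Nₕ/N, N = 55797.
A: Wₕ = 0.00706131; term = 0.00706131²·(1 − 0.03299492)·110.8/13 = 4.1095655 × 10^-4.
B: Wₕ = 0.33942685; term = 0.33942685²·(1 − 0.18105497)·93.5/3429 = 0.0025727126.
C: Wₕ = 0.31607434; term = 0.31607434²·(1 − 0.06135178)·79.1/1082 = 0.0068553647.
D: Wₕ = 0.33743750; term = 0.33743750²·(1 − 0.12603569)·82.15/2373 = 0.0034450078.
Sum = 0.013284042.
SE = √(0.013284042) = 0.11526.

0.11526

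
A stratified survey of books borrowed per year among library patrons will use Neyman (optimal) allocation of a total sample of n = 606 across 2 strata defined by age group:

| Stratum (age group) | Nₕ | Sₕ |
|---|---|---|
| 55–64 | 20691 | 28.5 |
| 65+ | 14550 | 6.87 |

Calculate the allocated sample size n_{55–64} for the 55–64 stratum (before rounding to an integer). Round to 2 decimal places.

518.17

Neyman allocation: nₕ = n·NₕSₕ / Σⱼ NⱼSⱼ.
Σ NⱼSⱼ = 20691·28.5 + 14550·6.87 = 689652.
n_{55–64} = 606·20691·28.5 / 689652 = 518.17.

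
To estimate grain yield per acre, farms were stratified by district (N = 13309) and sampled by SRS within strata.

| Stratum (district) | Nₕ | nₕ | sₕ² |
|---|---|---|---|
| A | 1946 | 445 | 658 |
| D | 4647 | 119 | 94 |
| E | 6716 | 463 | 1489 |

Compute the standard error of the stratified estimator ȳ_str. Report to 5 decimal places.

Var(ȳ_str) = Σₕ Wₕ²(1 − fₕ)sₕ²/nₕ with Wₕ = Nₕ/N, N = 13309.
A: Wₕ = 0.14621685; term = 0.14621685²·(1 − 0.22867420)·658/445 = 0.024383641.
D: Wₕ = 0.34916222; term = 0.34916222²·(1 − 0.02560792)·94/119 = 0.093835924.
E: Wₕ = 0.50462093; term = 0.50462093²·(1 − 0.06893985)·1489/463 = 0.76246862.
Sum = 0.88068819.
SE = √(0.88068819) = 0.93845.

0.93845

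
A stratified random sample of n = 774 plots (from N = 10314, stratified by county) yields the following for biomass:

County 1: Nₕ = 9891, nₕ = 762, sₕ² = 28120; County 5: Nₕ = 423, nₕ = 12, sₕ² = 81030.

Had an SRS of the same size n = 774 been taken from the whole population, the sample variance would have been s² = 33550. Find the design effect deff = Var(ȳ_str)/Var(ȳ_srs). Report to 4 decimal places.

1.0565

Var(ȳ_str) = Σ Wₕ²(1−fₕ)sₕ²/nₕ with Wₕ = Nₕ/10314:
  County 1: (9891/10314)²·(1−762/9891)·28120/762 = 31.323444
  County 5: (423/10314)²·(1−12/423)·81030/12 = 11.035513
  → Var(ȳ_str) = 42.358957.
Var(ȳ_srs) = (1 − 774/10314)·33550/774 = 40.093393.
deff = 42.358957 / 40.093393 = 1.0565.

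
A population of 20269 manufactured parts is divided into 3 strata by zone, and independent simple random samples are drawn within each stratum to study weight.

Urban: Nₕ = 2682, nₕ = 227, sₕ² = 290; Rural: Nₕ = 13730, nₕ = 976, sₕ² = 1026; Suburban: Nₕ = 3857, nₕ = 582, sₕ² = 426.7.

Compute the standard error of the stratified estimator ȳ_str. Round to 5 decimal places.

Var(ȳ_str) = Σₕ Wₕ²(1 − fₕ)sₕ²/nₕ with Wₕ = Nₕ/N, N = 20269.
Urban: Wₕ = 0.13232029; term = 0.13232029²·(1 − 0.08463833)·290/227 = 0.02047471.
Rural: Wₕ = 0.67738912; term = 0.67738912²·(1 − 0.07108521)·1026/976 = 0.44807411.
Suburban: Wₕ = 0.19029059; term = 0.19029059²·(1 − 0.15089448)·426.7/582 = 0.022542182.
Sum = 0.491091.
SE = √(0.491091) = 0.70078.

0.70078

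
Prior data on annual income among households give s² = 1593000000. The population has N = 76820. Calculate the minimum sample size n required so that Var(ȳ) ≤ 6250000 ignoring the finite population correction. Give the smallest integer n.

255

Without fpc, n₀ = s²/D = 1593000000/6250000 = 254.8800.
Rounding up, n = 255.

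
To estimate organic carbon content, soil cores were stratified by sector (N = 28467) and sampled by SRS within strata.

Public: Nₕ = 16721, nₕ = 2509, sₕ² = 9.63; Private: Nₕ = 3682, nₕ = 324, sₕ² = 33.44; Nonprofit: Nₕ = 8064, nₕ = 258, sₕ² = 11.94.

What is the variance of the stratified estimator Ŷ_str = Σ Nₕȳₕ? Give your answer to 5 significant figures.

5.1014 × 10^6

Var(Ŷ_str) = Σₕ Nₕ²(1 − fₕ)sₕ²/nₕ.
Public: 16721²·(1 − 2509/16721)·9.63/2509 = 912101.29.
Private: 3682²·(1 − 324/3682)·33.44/324 = 1.276103 × 10^6.
Nonprofit: 8064²·(1 − 258/8064)·11.94/258 = 2.9131556 × 10^6.
Sum = 5.1013599 × 10^6.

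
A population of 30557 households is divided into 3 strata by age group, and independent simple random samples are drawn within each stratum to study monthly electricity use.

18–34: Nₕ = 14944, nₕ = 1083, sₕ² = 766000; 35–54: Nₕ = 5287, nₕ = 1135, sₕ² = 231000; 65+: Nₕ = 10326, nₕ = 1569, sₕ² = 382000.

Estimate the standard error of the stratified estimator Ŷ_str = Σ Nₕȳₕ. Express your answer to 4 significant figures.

415900

Var(Ŷ_str) = Σₕ Nₕ²(1 − fₕ)sₕ²/nₕ.
18–34: 14944²·(1 − 1083/14944)·766000/1083 = 1.4650813 × 10^11.
35–54: 5287²·(1 − 1135/5287)·231000/1135 = 4.4676874 × 10^9.
65+: 10326²·(1 − 1569/10326)·382000/1569 = 2.2015466 × 10^10.
Sum = 1.7299128 × 10^11.
SE = √(1.7299128 × 10^11) = 415900.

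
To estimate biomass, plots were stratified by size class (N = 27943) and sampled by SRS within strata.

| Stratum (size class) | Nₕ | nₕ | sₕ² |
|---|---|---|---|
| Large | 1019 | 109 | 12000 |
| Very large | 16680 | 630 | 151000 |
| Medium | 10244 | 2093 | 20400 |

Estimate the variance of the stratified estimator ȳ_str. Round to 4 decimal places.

Var(ȳ_str) = Σₕ Wₕ²(1 − fₕ)sₕ²/nₕ with Wₕ = Nₕ/N, N = 27943.
Large: Wₕ = 0.03646709; term = 0.03646709²·(1 − 0.10696762)·12000/109 = 0.13074475.
Very large: Wₕ = 0.59692946; term = 0.59692946²·(1 − 0.03776978)·151000/630 = 82.179107.
Medium: Wₕ = 0.36660344; term = 0.36660344²·(1 − 0.20431472)·20400/2093 = 1.0423062.
Sum = 83.352158.

83.3522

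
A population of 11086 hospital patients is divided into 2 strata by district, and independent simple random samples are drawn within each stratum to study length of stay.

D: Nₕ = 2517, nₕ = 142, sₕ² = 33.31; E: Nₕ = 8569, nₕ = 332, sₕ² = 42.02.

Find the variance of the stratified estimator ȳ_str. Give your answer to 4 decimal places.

Var(ȳ_str) = Σₕ Wₕ²(1 − fₕ)sₕ²/nₕ with Wₕ = Nₕ/N, N = 11086.
D: Wₕ = 0.22704312; term = 0.22704312²·(1 − 0.05641637)·33.31/142 = 0.01140994.
E: Wₕ = 0.77295688; term = 0.77295688²·(1 − 0.03874431)·42.02/332 = 0.072688788.
Sum = 0.084098728.

0.0841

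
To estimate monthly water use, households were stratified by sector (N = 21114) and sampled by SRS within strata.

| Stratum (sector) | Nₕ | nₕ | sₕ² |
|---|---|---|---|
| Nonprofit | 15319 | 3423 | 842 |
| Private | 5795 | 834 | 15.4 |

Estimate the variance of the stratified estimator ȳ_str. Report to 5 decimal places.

Var(ȳ_str) = Σₕ Wₕ²(1 − fₕ)sₕ²/nₕ with Wₕ = Nₕ/N, N = 21114.
Nonprofit: Wₕ = 0.72553756; term = 0.72553756²·(1 − 0.22344801)·842/3423 = 0.10055312.
Private: Wₕ = 0.27446244; term = 0.27446244²·(1 − 0.14391717)·15.4/834 = 0.0011907931.
Sum = 0.10174391.

0.10174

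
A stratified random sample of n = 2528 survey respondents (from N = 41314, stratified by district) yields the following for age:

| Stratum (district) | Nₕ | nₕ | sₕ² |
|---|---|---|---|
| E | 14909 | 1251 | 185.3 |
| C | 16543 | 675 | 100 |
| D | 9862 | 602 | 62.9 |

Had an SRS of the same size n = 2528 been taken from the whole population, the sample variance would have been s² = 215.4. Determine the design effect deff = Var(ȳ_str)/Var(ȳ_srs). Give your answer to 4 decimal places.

Var(ȳ_str) = Σ Wₕ²(1−fₕ)sₕ²/nₕ with Wₕ = Nₕ/41314:
  E: (14909/41314)²·(1−1251/14909)·185.3/1251 = 0.017670923
  C: (16543/41314)²·(1−675/16543)·100/675 = 0.022784432
  D: (9862/41314)²·(1−602/9862)·62.9/602 = 0.0055903069
  → Var(ȳ_str) = 0.046045662.
Var(ȳ_srs) = (1 − 2528/41314)·215.4/2528 = 0.079991967.
deff = 0.046045662 / 0.079991967 = 0.5756.

0.5756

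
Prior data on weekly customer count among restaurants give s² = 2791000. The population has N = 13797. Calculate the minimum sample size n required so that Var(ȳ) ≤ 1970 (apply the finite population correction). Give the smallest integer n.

Without fpc, n₀ = s²/D = 2791000/1970 = 1416.7513.
With fpc, (1 − n/N)·s²/n ≤ D requires n ≥ n₀/(1 + n₀/N) = 1416.7513/(1 + 1416.7513/13797) = 1284.8191.
Rounding up, n = 1285.

1285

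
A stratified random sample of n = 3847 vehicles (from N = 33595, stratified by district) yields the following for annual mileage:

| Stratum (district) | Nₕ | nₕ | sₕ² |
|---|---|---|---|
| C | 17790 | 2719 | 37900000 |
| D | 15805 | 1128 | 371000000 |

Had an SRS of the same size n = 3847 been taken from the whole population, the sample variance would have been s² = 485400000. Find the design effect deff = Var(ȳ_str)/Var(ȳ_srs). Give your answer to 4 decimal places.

Var(ȳ_str) = Σ Wₕ²(1−fₕ)sₕ²/nₕ with Wₕ = Nₕ/33595:
  C: (17790/33595)²·(1−2719/17790)·37900000/2719 = 3311.3015
  D: (15805/33595)²·(1−1128/15805)·371000000/1128 = 67600.096
  → Var(ȳ_str) = 70911.398.
Var(ȳ_srs) = (1 − 3847/33595)·485400000/3847 = 111727.66.
deff = 70911.398 / 111727.66 = 0.6347.

0.6347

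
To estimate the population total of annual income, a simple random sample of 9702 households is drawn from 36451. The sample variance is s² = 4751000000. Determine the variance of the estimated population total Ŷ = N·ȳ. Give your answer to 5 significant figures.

4.7746 × 10^14

Var(Ŷ) = N²·Var(ȳ) = N²·(1 − n/N)·s²/n.
f = 9702/36451 = 0.26616554; Var(ȳ) = 0.73383446·4751000000/9702 = 359353.49.
Var(Ŷ) = 36451² · 359353.49 = 4.7746414 × 10^14.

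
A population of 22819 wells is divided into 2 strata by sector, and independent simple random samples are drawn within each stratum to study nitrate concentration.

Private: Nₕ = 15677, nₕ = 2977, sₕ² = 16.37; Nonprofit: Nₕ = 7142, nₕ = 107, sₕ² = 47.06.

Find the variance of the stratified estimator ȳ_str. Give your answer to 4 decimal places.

0.0445

Var(ȳ_str) = Σₕ Wₕ²(1 − fₕ)sₕ²/nₕ with Wₕ = Nₕ/N, N = 22819.
Private: Wₕ = 0.68701521; term = 0.68701521²·(1 − 0.18989603)·16.37/2977 = 0.0021025354.
Nonprofit: Wₕ = 0.31298479; term = 0.31298479²·(1 − 0.01498180)·47.06/107 = 0.042438388.
Sum = 0.044540923.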